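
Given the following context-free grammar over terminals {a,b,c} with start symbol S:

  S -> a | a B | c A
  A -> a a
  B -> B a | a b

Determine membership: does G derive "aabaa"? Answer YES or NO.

CNF form of G:
  S -> T0 B | T2 A | a
  A -> T0 T0
  B -> B T0 | T0 T1
  T0 -> a
  T1 -> b
  T2 -> c

Fill CYK table bottom-up:
  cell(0,0) a: {S,T0}  orig:{S}
  cell(1,1) a: {S,T0}  orig:{S}
  cell(2,2) b: {T1}  orig:{}
  cell(3,3) a: {S,T0}  orig:{S}
  cell(4,4) a: {S,T0}  orig:{S}
  cell(0,1) aa: {A}
  cell(1,2) ab: {B}
  cell(2,3) ba: ∅
  cell(3,4) aa: {A}
  cell(0,2) aab: {S}
  cell(1,3) aba: {B}
  cell(2,4) baa: ∅
  cell(0,3) aaba: {S}
  cell(1,4) abaa: {B}
  cell(0,4) aabaa: {S}

S ∈ T[0,4] ⇒ YES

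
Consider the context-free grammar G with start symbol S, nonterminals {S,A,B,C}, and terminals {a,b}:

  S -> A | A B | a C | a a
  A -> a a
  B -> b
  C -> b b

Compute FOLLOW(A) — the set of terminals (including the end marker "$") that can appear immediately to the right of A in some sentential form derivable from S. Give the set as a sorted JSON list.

FIRST sets, iterate to fixpoint:
round 1:
  A via A→a a: +{a}
  B via B→b: +{b}
  C via C→b b: +{b}
  S via S→A: +{a}
  FIRST(S)={a}  FIRST(A)={a}  FIRST(B)={b}  FIRST(C)={b}
round 2: done
  FIRST(S)={a}  FIRST(A)={a}  FIRST(B)={b}  FIRST(C)={b}

Compute FOLLOW by fixpoint:
seed FOLLOW(S) with $
round 1:
  S→A: FOLLOW(A) ⊇ FOLLOW(S) ⊇ {$}; new: +{$}
  S→A B: FOLLOW(A) ⊇ FIRST(B) = {b}; new: +{b}
  S→A B: FOLLOW(B) ⊇ FOLLOW(S) ⊇ {$}; new: +{$}
  S→a C: FOLLOW(C) ⊇ FOLLOW(S) ⊇ {$}; new: +{$}
  FOLLOW(S)={$}  FOLLOW(A)={$,b}  FOLLOW(B)={$}  FOLLOW(C)={$}
round 2: (no change)
  FOLLOW(S)={$}  FOLLOW(A)={$,b}  FOLLOW(B)={$}  FOLLOW(C)={$}

FOLLOW(A) = ["$", "b"]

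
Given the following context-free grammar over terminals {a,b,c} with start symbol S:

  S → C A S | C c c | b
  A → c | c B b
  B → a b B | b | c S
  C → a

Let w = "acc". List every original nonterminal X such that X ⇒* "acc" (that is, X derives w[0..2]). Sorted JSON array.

CNF form of G:
  S -> C X5 | C X6 | b
  A -> T0 X3 | c
  B -> T0 S | T2 X4 | b
  C -> a
  T0 -> c
  T1 -> b
  T2 -> a
  X3 -> B T1
  X4 -> T1 B
  X5 -> A S
  X6 -> T0 T0

CYK table (by increasing span), restricted to cells inside w[0..2]:
  T[0,0] 'a' = {C,T2}  orig:{C}
  T[1,1] 'c' = {A,T0}  orig:{A}
  T[2,2] 'c' = {A,T0}  orig:{A}
  T[0,1] 'ac' = ∅
  T[1,2] 'cc' = {X6}  orig:{}
  T[0,2] 'acc' = {S}

Original NTs in T[0,2] deriving "acc": ["S"]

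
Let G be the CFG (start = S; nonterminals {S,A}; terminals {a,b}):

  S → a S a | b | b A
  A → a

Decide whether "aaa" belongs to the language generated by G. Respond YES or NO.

CNF form of G:
  S -> T0 X2 | T1 A | b
  A -> a
  T0 -> a
  T1 -> b
  X2 -> S T0

Fill CYK table bottom-up:
  T[0,0] 'a' = {A,T0}  orig:{A}
  T[1,1] 'a' = {A,T0}  orig:{A}
  T[2,2] 'a' = {A,T0}  orig:{A}
  T[0,1] 'aa' = ∅
  T[1,2] 'aa' = ∅
  T[0,2] 'aaa' = ∅

S ∉ T[0,2] ⇒ NO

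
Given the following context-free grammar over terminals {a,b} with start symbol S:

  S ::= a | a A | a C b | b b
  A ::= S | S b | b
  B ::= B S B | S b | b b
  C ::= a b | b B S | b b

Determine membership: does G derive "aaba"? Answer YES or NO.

CNF form of G:
  S -> T0 T0 | T1 A | T1 X5 | a
  A -> S T0 | T0 T0 | T1 A | T1 X2 | a | b
  B -> B X3 | S T0 | T0 T0
  C -> T0 T0 | T0 X4 | T1 T0
  T0 -> b
  T1 -> a
  X2 -> C T0
  X3 -> S B
  X4 -> B S
  X5 -> C T0

Fill CYK table bottom-up:
  [0..0]={A,S,T1}  "a"  orig:{A,S}
  [1..1]={A,S,T1}  "a"  orig:{A,S}
  [2..2]={A,T0}  "b"  orig:{A}
  [3..3]={A,S,T1}  "a"  orig:{A,S}
  [0..1]={A,S}  "aa"
  [1..2]={A,B,C,S}  "ab"
  [2..3]=∅  "ba"
  [0..2]={A,B,S,X3}  "aab"  orig:{A,B,S}
  [1..3]={X4}  "aba"  orig:{}
  [0..3]={X4}  "aaba"  orig:{}

S ∉ T[0,3] ⇒ NO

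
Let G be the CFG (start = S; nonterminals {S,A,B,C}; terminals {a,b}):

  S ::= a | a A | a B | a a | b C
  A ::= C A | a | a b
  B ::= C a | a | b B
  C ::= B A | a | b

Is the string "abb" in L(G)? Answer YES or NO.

CNF form of G:
  S -> T0 A | T0 B | T0 T0 | T1 C | a
  A -> C A | T0 T1 | a
  B -> C T0 | T1 B | a
  C -> B A | a | b
  T0 -> a
  T1 -> b

Fill CYK table bottom-up:
  T[0,0] 'a' = {A,B,C,S,T0}  orig:{A,B,C,S}
  T[1,1] 'b' = {C,T1}  orig:{C}
  T[2,2] 'b' = {C,T1}  orig:{C}
  T[0,1] 'ab' = {A}
  T[1,2] 'bb' = {S}
  T[0,2] 'abb' = ∅

S ∉ T[0,2] ⇒ NO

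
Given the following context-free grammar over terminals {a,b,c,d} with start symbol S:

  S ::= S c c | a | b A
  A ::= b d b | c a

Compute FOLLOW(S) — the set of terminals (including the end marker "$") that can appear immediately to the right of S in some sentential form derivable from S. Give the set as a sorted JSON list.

FIRST iteration:
iter 1:
  A via A→b d b: +{b}
  A via A→c a: +{c}
  S via S→a: +{a}
  S via S→b A: +{b}
  FIRST(S)={a,b}  FIRST(A)={b,c}
iter 2: — fixpoint
  FIRST(S)={a,b}  FIRST(A)={b,c}

FOLLOW sets:
seed FOLLOW(S) with $
[1]
  S→S c c: FOLLOW(S) ⊇ FIRST(c) = {c}; new: +{c}
  S→b A: FOLLOW(A) ⊇ FOLLOW(S) ⊇ {$,c}; new: +{$,c}
  FOLLOW[S]={$,c}  FOLLOW[A]={$,c}
[2] — fixpoint
  FOLLOW[S]={$,c}  FOLLOW[A]={$,c}

FOLLOW(S) = ["$", "c"]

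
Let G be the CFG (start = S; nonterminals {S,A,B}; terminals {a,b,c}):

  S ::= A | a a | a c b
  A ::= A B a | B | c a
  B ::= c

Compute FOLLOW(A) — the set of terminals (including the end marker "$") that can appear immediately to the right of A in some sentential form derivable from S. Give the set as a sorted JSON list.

FIRST iteration:
iter 1:
  A via A→c a: +{c}
  B via B→c: +{c}
  S via S→A: +{c}
  S via S→a a: +{a}
  FIRST(S)={a,c}  FIRST(A)={c}  FIRST(B)={c}
iter 2: done
  FIRST(S)={a,c}  FIRST(A)={c}  FIRST(B)={c}

Compute FOLLOW by fixpoint:
FOLLOW(S) := {$}
pass 1:
  A→A B a: FOLLOW(A) ⊇ FIRST(B) = {c}; new: +{c}
  A→A B a: FOLLOW(B) ⊇ FIRST(a) = {a}; new: +{a}
  A→B: FOLLOW(B) ⊇ FOLLOW(A) ⊇ {c}; new: +{c}
  S→A: FOLLOW(A) ⊇ FOLLOW(S) ⊇ {$}; new: +{$}
  FOLLOW[S]={$}  FOLLOW[A]={$,c}  FOLLOW[B]={a,c}
pass 2:
  A→B: FOLLOW(B) ⊇ FOLLOW(A) ⊇ {$,c}; new: +{$}
  FOLLOW[S]={$}  FOLLOW[A]={$,c}  FOLLOW[B]={$,a,c}
pass 3: — fixpoint
  FOLLOW[S]={$}  FOLLOW[A]={$,c}  FOLLOW[B]={$,a,c}

FOLLOW(A) = ["$", "c"]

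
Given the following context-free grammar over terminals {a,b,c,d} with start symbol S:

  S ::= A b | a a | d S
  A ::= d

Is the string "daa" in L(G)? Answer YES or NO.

CNF form of G:
  S -> A T0 | T1 T1 | T2 S
  A -> d
  T0 -> b
  T1 -> a
  T2 -> d

CYK table (by increasing span):
  cell(0,0) d: {A,T2}  orig:{A}
  cell(1,1) a: {T1}  orig:{}
  cell(2,2) a: {T1}  orig:{}
  cell(0,1) da: ∅
  cell(1,2) aa: {S}
  cell(0,2) daa: {S}

S ∈ T[0,2] ⇒ YES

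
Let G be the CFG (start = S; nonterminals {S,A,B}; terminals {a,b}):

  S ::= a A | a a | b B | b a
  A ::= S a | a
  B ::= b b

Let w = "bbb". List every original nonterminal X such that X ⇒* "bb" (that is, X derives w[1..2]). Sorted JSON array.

Convert to CNF:
  S -> T0 A | T0 T0 | T1 B | T1 T0
  A -> S T0 | a
  B -> T1 T1
  T0 -> a
  T1 -> b

Fill CYK table bottom-up — only the sub-triangle for w[1..2]:
  [1..1]={T1}  "b"  orig:{}
  [2..2]={T1}  "b"  orig:{}
  [1..2]={B}  "bb"

Original NTs in T[1,2] deriving "bb": ["B"]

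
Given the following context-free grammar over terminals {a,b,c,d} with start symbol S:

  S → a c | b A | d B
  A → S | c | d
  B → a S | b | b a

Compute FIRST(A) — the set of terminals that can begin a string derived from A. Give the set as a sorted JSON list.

Compute FIRST by fixpoint:
iter 1:
  A via A→c: +{c}
  A via A→d: +{d}
  B via B→a S: +{a}
  B via B→b: +{b}
  S via S→a c: +{a}
  S via S→b A: +{b}
  S via S→d B: +{d}
  S: {a,b,d}  A: {c,d}  B: {a,b}
iter 2:
  A via A→S: +{a,b}
  S: {a,b,d}  A: {a,b,c,d}  B: {a,b}
iter 3: (stable)
  S: {a,b,d}  A: {a,b,c,d}  B: {a,b}

FIRST(A) = ["a", "b", "c", "d"]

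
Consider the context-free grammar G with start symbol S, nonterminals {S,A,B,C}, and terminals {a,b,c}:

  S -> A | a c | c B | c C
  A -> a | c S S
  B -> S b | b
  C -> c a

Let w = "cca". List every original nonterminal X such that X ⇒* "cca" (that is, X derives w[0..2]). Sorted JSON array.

CNF form of G:
  S -> T0 B | T0 C | T0 X4 | T2 T0 | a
  A -> T0 X3 | a
  B -> S T1 | b
  C -> T0 T2
  T0 -> c
  T1 -> b
  T2 -> a
  X3 -> S S
  X4 -> S S

CYK table (by increasing span) (cells [i..j] with 0 ≤ i ≤ j ≤ 2 only):
  [0..0]={T0}  "c"  orig:{}
  [1..1]={T0}  "c"  orig:{}
  [2..2]={A,S,T2}  "a"  orig:{A,S}
  [0..1]=∅  "cc"
  [1..2]={C}  "ca"
  [0..2]={S}  "cca"

Original NTs in T[0,2] deriving "cca": ["S"]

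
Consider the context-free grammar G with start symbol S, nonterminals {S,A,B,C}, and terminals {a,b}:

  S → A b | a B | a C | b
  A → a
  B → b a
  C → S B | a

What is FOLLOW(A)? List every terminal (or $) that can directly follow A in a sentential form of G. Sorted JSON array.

Compute FIRST by fixpoint:
iter 1:
  A via A→a: +{a}
  B via B→b a: +{b}
  C via C→a: +{a}
  S via S→A b: +{a}
  S via S→b: +{b}
  FIRST(S)={a,b}  FIRST(A)={a}  FIRST(B)={b}  FIRST(C)={a}
iter 2:
  C via C→S B: +{b}
  FIRST(S)={a,b}  FIRST(A)={a}  FIRST(B)={b}  FIRST(C)={a,b}
iter 3: (stable)
  FIRST(S)={a,b}  FIRST(A)={a}  FIRST(B)={b}  FIRST(C)={a,b}

FOLLOW sets:
FOLLOW(S) := {$}
iter 1:
  C→S B: FOLLOW(S) ⊇ FIRST(B) = {b}; new: +{b}
  S→A b: FOLLOW(A) ⊇ FIRST(b) = {b}; new: +{b}
  S→a B: FOLLOW(B) ⊇ FOLLOW(S) ⊇ {$,b}; new: +{$,b}
  S→a C: FOLLOW(C) ⊇ FOLLOW(S) ⊇ {$,b}; new: +{$,b}
  FOLLOW[S]={$,b}  FOLLOW[A]={b}  FOLLOW[B]={$,b}  FOLLOW[C]={$,b}
iter 2: — fixpoint
  FOLLOW[S]={$,b}  FOLLOW[A]={b}  FOLLOW[B]={$,b}  FOLLOW[C]={$,b}

FOLLOW(A) = ["b"]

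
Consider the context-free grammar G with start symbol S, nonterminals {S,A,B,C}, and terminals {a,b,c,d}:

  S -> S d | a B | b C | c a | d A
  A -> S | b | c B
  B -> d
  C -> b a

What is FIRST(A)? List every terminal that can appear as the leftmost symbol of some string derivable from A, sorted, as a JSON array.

FIRST sets, iterate to fixpoint:
round 1:
  A via A→b: +{b}
  A via A→c B: +{c}
  B via B→d: +{d}
  C via C→b a: +{b}
  S via S→a B: +{a}
  S via S→b C: +{b}
  S via S→c a: +{c}
  S via S→d A: +{d}
  FIRST(S)={a,b,c,d}  FIRST(A)={b,c}  FIRST(B)={d}  FIRST(C)={b}
round 2:
  A via A→S: +{a,d}
  FIRST(S)={a,b,c,d}  FIRST(A)={a,b,c,d}  FIRST(B)={d}  FIRST(C)={b}
round 3: (stable)
  FIRST(S)={a,b,c,d}  FIRST(A)={a,b,c,d}  FIRST(B)={d}  FIRST(C)={b}

FIRST(A) = ["a", "b", "c", "d"]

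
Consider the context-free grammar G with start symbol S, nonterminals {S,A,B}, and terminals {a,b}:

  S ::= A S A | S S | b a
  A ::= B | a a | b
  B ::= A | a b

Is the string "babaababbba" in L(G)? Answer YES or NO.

Convert to CNF:
  S -> A X2 | S S | T1 T0
  A -> T0 T0 | T0 T1 | b
  B -> T0 T0 | T0 T1 | b
  T0 -> a
  T1 -> b
  X2 -> S A

CYK table (by increasing span):
  T[0,0] 'b' = {A,B,T1}  orig:{A,B}
  T[1,1] 'a' = {T0}  orig:{}
  T[2,2] 'b' = {A,B,T1}  orig:{A,B}
  T[3,3] 'a' = {T0}  orig:{}
  T[4,4] 'a' = {T0}  orig:{}
  T[5,5] 'b' = {A,B,T1}  orig:{A,B}
  T[6,6] 'a' = {T0}  orig:{}
  T[7,7] 'b' = {A,B,T1}  orig:{A,B}
  T[8,8] 'b' = {A,B,T1}  orig:{A,B}
  T[9,9] 'b' = {A,B,T1}  orig:{A,B}
  T[10,10] 'a' = {T0}  orig:{}
  T[0,1] 'ba' = {S}
  T[1,2] 'ab' = {A,B}
  T[2,3] 'ba' = {S}
  T[3,4] 'aa' = {A,B}
  T[4,5] 'ab' = {A,B}
  T[5,6] 'ba' = {S}
  T[6,7] 'ab' = {A,B}
  T[7,8] 'bb' = ∅
  T[8,9] 'bb' = ∅
  T[9,10] 'ba' = {S}
  T[0,2] 'bab' = {X2}  orig:{}
  T[1,3] 'aba' = ∅
  T[2,4] 'baa' = ∅
  T[3,5] 'aab' = ∅
  T[4,6] 'aba' = ∅
  T[5,7] 'bab' = {X2}  orig:{}
  T[6,8] 'abb' = ∅
  T[7,9] 'bbb' = ∅
  T[8,10] 'bba' = ∅
  T[0,3] 'baba' = {S}
  T[1,4] 'abaa' = ∅
  T[2,5] 'baab' = {X2}  orig:{}
  T[3,6] 'aaba' = ∅
  T[4,7] 'abab' = ∅
  T[5,8] 'babb' = ∅
  T[6,9] 'abbb' = ∅
  T[7,10] 'bbba' = ∅
  T[0,4] 'babaa' = ∅
  T[1,5] 'abaab' = ∅
  T[2,6] 'baaba' = ∅
  T[3,7] 'aabab' = {S}
  T[4,8] 'ababb' = ∅
  T[5,9] 'babbb' = ∅
  T[6,10] 'abbba' = ∅
  T[0,5] 'babaab' = {X2}  orig:{}
  T[1,6] 'abaaba' = ∅
  T[2,7] 'baabab' = ∅
  T[3,8] 'aababb' = {X2}  orig:{}
  T[4,9] 'ababbb' = ∅
  T[5,10] 'babbba' = ∅
  T[0,6] 'babaaba' = ∅
  T[1,7] 'abaabab' = ∅
  T[2,8] 'baababb' = {S}
  T[3,9] 'aababbb' = ∅
  T[4,10] 'ababbba' = ∅
  T[0,7] 'babaabab' = ∅
  T[1,8] 'abaababb' = {S}
  T[2,9] 'baababbb' = {X2}  orig:{}
  T[3,10] 'aababbba' = ∅
  T[0,8] 'babaababb' = {S}
  T[1,9] 'abaababbb' = {X2}  orig:{}
  T[2,10] 'baababbba' = {S}
  T[0,9] 'babaababbb' = {S,X2}  orig:{S}
  T[1,10] 'abaababbba' = {S}
  T[0,10] 'babaababbba' = {S}

S ∈ T[0,10] ⇒ YES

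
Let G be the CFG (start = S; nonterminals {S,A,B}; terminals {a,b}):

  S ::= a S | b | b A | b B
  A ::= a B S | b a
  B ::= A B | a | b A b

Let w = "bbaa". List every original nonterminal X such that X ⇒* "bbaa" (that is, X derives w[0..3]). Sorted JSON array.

Convert to CNF:
  S -> T0 S | T1 A | T1 B | b
  A -> T0 X2 | T1 T0
  B -> A B | T1 X3 | a
  T0 -> a
  T1 -> b
  X2 -> B S
  X3 -> A T1

CYK fill, restricted to cells inside w[0..3]:
  cell(0,0) b: {S,T1}  orig:{S}
  cell(1,1) b: {S,T1}  orig:{S}
  cell(2,2) a: {B,T0}  orig:{B}
  cell(3,3) a: {B,T0}  orig:{B}
  cell(0,1) bb: ∅
  cell(1,2) ba: {A,S}
  cell(2,3) aa: ∅
  cell(0,2) bba: {S}
  cell(1,3) baa: {B}
  cell(0,3) bbaa: {S}

Original NTs in T[0,3] deriving "bbaa": ["S"]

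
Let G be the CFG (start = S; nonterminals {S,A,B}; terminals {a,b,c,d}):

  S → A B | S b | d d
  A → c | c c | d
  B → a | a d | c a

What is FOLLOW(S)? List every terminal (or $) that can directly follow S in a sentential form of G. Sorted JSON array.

Compute FIRST by fixpoint:
round 1:
  A via A→c: +{c}
  A via A→d: +{d}
  B via B→a: +{a}
  B via B→c a: +{c}
  S via S→A B: +{c,d}
  FIRST(S)={c,d}  FIRST(A)={c,d}  FIRST(B)={a,c}
round 2: (stable)
  FIRST(S)={c,d}  FIRST(A)={c,d}  FIRST(B)={a,c}

FOLLOW sets:
FOLLOW(S) := {$}
iter 1:
  S→A B: FOLLOW(A) ⊇ FIRST(B) = {a,c}; new: +{a,c}
  S→A B: FOLLOW(B) ⊇ FOLLOW(S) ⊇ {$}; new: +{$}
  S→S b: FOLLOW(S) ⊇ FIRST(b) = {b}; new: +{b}
  FOLLOW[S]={$,b}  FOLLOW[A]={a,c}  FOLLOW[B]={$}
iter 2:
  S→A B: FOLLOW(B) ⊇ FOLLOW(S) ⊇ {$,b}; new: +{b}
  FOLLOW[S]={$,b}  FOLLOW[A]={a,c}  FOLLOW[B]={$,b}
iter 3: done
  FOLLOW[S]={$,b}  FOLLOW[A]={a,c}  FOLLOW[B]={$,b}

FOLLOW(S) = ["$", "b"]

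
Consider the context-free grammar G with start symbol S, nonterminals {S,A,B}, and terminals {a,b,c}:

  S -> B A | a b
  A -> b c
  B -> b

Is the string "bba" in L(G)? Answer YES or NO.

CNF form of G:
  S -> B A | T2 T0
  A -> T0 T1
  B -> b
  T0 -> b
  T1 -> c
  T2 -> a

CYK table (by increasing span):
  T[0,0] 'b' = {B,T0}  orig:{B}
  T[1,1] 'b' = {B,T0}  orig:{B}
  T[2,2] 'a' = {T2}  orig:{}
  T[0,1] 'bb' = ∅
  T[1,2] 'ba' = ∅
  T[0,2] 'bba' = ∅

S ∉ T[0,2] ⇒ NO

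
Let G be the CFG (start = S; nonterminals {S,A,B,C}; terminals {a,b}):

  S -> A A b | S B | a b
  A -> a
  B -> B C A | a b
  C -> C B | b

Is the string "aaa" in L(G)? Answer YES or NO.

Convert to CNF:
  S -> A X3 | S B | T0 T1
  A -> a
  B -> B X2 | T0 T1
  C -> C B | b
  T0 -> a
  T1 -> b
  X2 -> C A
  X3 -> A T1

CYK table (by increasing span):
  T[0,0] 'a' = {A,T0}  orig:{A}
  T[1,1] 'a' = {A,T0}  orig:{A}
  T[2,2] 'a' = {A,T0}  orig:{A}
  T[0,1] 'aa' = ∅
  T[1,2] 'aa' = ∅
  T[0,2] 'aaa' = ∅

S ∉ T[0,2] ⇒ NO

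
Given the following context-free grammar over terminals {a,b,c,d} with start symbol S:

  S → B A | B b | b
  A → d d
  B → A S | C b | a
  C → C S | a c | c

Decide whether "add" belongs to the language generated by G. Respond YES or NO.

Convert to CNF:
  S -> B A | B T1 | b
  A -> T0 T0
  B -> A S | C T1 | a
  C -> C S | T2 T3 | c
  T0 -> d
  T1 -> b
  T2 -> a
  T3 -> c

CYK table (by increasing span):
  [0..0]={B,T2}  "a"  orig:{B}
  [1..1]={T0}  "d"  orig:{}
  [2..2]={T0}  "d"  orig:{}
  [0..1]=∅  "ad"
  [1..2]={A}  "dd"
  [0..2]={S}  "add"

S ∈ T[0,2] ⇒ YES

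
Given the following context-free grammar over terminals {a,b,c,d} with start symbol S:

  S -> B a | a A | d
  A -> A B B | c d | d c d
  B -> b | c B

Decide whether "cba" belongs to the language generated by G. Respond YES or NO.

Convert to CNF:
  S -> B T2 | T2 A | d
  A -> A X3 | T0 T1 | T1 X4
  B -> T0 B | b
  T0 -> c
  T1 -> d
  T2 -> a
  X3 -> B B
  X4 -> T0 T1

Fill CYK table bottom-up:
  cell(0,0) c: {T0}  orig:{}
  cell(1,1) b: {B}
  cell(2,2) a: {T2}  orig:{}
  cell(0,1) cb: {B}
  cell(1,2) ba: {S}
  cell(0,2) cba: {S}

S ∈ T[0,2] ⇒ YES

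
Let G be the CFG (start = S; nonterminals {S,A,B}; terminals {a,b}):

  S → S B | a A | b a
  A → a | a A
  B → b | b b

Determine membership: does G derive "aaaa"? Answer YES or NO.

CNF form of G:
  S -> S B | T0 A | T1 T0
  A -> T0 A | a
  B -> T1 T1 | b
  T0 -> a
  T1 -> b

CYK fill:
  T[0,0] 'a' = {A,T0}  orig:{A}
  T[1,1] 'a' = {A,T0}  orig:{A}
  T[2,2] 'a' = {A,T0}  orig:{A}
  T[3,3] 'a' = {A,T0}  orig:{A}
  T[0,1] 'aa' = {A,S}
  T[1,2] 'aa' = {A,S}
  T[2,3] 'aa' = {A,S}
  T[0,2] 'aaa' = {A,S}
  T[1,3] 'aaa' = {A,S}
  T[0,3] 'aaaa' = {A,S}

S ∈ T[0,3] ⇒ YES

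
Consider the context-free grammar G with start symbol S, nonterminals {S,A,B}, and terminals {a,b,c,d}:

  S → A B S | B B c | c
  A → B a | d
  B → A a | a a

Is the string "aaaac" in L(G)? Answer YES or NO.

Convert to CNF:
  S -> A X2 | B X3 | c
  A -> B T0 | d
  B -> A T0 | T0 T0
  T0 -> a
  T1 -> c
  X2 -> B S
  X3 -> B T1

CYK fill:
  T[0,0] 'a' = {T0}  orig:{}
  T[1,1] 'a' = {T0}  orig:{}
  T[2,2] 'a' = {T0}  orig:{}
  T[3,3] 'a' = {T0}  orig:{}
  T[4,4] 'c' = {S,T1}  orig:{S}
  T[0,1] 'aa' = {B}
  T[1,2] 'aa' = {B}
  T[2,3] 'aa' = {B}
  T[3,4] 'ac' = ∅
  T[0,2] 'aaa' = {A}
  T[1,3] 'aaa' = {A}
  T[2,4] 'aac' = {X2,X3}  orig:{}
  T[0,3] 'aaaa' = {B}
  T[1,4] 'aaac' = ∅
  T[0,4] 'aaaac' = {S,X2,X3}  orig:{S}

S ∈ T[0,4] ⇒ YES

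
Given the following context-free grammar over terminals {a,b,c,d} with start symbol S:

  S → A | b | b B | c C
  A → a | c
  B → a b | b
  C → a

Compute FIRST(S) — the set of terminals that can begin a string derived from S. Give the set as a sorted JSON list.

FIRST sets, iterate to fixpoint:
iter 1:
  A via A→a: +{a}
  A via A→c: +{c}
  B via B→a b: +{a}
  B via B→b: +{b}
  C via C→a: +{a}
  S via S→A: +{a,c}
  S via S→b: +{b}
  FIRST[S]={a,b,c}  FIRST[A]={a,c}  FIRST[B]={a,b}  FIRST[C]={a}
iter 2: done
  FIRST[S]={a,b,c}  FIRST[A]={a,c}  FIRST[B]={a,b}  FIRST[C]={a}

FIRST(S) = ["a", "b", "c"]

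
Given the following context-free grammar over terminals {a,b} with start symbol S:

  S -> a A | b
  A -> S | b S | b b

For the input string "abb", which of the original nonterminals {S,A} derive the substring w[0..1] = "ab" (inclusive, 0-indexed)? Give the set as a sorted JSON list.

Convert to CNF:
  S -> T0 A | b
  A -> T0 A | T1 S | T1 T1 | b
  T0 -> a
  T1 -> b

Fill CYK table bottom-up, restricted to cells inside w[0..1]:
  T[0,0] 'a' = {T0}  orig:{}
  T[1,1] 'b' = {A,S,T1}  orig:{A,S}
  T[0,1] 'ab' = {A,S}

Original NTs in T[0,1] deriving "ab": ["A", "S"]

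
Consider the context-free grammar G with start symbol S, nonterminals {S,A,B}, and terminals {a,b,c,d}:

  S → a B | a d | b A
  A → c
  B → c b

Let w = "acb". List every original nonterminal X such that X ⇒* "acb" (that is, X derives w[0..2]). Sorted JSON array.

Convert to CNF:
  S -> T1 A | T2 B | T2 T3
  A -> c
  B -> T0 T1
  T0 -> c
  T1 -> b
  T2 -> a
  T3 -> d

CYK fill, restricted to cells inside w[0..2]:
  T[0,0] 'a' = {T2}  orig:{}
  T[1,1] 'c' = {A,T0}  orig:{A}
  T[2,2] 'b' = {T1}  orig:{}
  T[0,1] 'ac' = ∅
  T[1,2] 'cb' = {B}
  T[0,2] 'acb' = {S}

Original NTs in T[0,2] deriving "acb": ["S"]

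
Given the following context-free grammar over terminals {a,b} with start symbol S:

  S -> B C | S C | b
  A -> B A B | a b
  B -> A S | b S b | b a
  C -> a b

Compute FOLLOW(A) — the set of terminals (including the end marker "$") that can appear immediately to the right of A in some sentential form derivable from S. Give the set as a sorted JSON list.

FIRST sets, iterate to fixpoint:
round 1:
  A via A→a b: +{a}
  B via B→A S: +{a}
  B via B→b S b: +{b}
  C via C→a b: +{a}
  S via S→B C: +{a,b}
  FIRST[S]={a,b}  FIRST[A]={a}  FIRST[B]={a,b}  FIRST[C]={a}
round 2:
  A via A→B A B: +{b}
  FIRST[S]={a,b}  FIRST[A]={a,b}  FIRST[B]={a,b}  FIRST[C]={a}
round 3: done
  FIRST[S]={a,b}  FIRST[A]={a,b}  FIRST[B]={a,b}  FIRST[C]={a}

FOLLOW iteration:
FOLLOW(S) := {$}
pass 1:
  A→B A B: FOLLOW(B) ⊇ FIRST(A) = {a,b}; new: +{a,b}
  A→B A B: FOLLOW(A) ⊇ FIRST(B) = {a,b}; new: +{a,b}
  B→A S: FOLLOW(S) ⊇ FOLLOW(B) ⊇ {a,b}; new: +{a,b}
  S→B C: FOLLOW(C) ⊇ FOLLOW(S) ⊇ {$,a,b}; new: +{$,a,b}
  S: {$,a,b}  A: {a,b}  B: {a,b}  C: {$,a,b}
pass 2: (stable)
  S: {$,a,b}  A: {a,b}  B: {a,b}  C: {$,a,b}

FOLLOW(A) = ["a", "b"]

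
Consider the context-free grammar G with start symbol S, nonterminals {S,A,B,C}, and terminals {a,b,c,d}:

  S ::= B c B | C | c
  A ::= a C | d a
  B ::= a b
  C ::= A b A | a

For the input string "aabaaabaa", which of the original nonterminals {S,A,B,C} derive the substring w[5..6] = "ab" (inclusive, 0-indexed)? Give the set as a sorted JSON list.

CNF form of G:
  S -> A X5 | B X6 | a | c
  A -> T0 C | T1 T0
  B -> T0 T2
  C -> A X4 | a
  T0 -> a
  T1 -> d
  T2 -> b
  T3 -> c
  X4 -> T2 A
  X5 -> T2 A
  X6 -> T3 B

Fill CYK table bottom-up (cells [i..j] with 5 ≤ i ≤ j ≤ 6 only):
  T[5,5] 'a' = {C,S,T0}  orig:{C,S}
  T[6,6] 'b' = {T2}  orig:{}
  T[5,6] 'ab' = {B}

Original NTs in T[5,6] deriving "ab": ["B"]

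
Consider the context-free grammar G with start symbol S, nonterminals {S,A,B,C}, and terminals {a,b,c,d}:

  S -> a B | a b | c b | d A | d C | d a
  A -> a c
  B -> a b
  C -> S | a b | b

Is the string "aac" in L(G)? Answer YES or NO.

Convert to CNF:
  S -> T0 B | T0 T2 | T1 T2 | T3 A | T3 C | T3 T0
  A -> T0 T1
  B -> T0 T2
  C -> T0 B | T0 T2 | T1 T2 | T3 A | T3 C | T3 T0 | b
  T0 -> a
  T1 -> c
  T2 -> b
  T3 -> d

CYK fill:
  [0..0]={T0}  "a"  orig:{}
  [1..1]={T0}  "a"  orig:{}
  [2..2]={T1}  "c"  orig:{}
  [0..1]=∅  "aa"
  [1..2]={A}  "ac"
  [0..2]=∅  "aac"

S ∉ T[0,2] ⇒ NO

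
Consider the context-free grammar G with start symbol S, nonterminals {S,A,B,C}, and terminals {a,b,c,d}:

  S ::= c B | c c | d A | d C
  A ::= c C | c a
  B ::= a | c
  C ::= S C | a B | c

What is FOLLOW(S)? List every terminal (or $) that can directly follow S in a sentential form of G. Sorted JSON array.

FIRST sets, iterate to fixpoint:
round 1:
  A via A→c C: +{c}
  B via B→a: +{a}
  B via B→c: +{c}
  C via C→a B: +{a}
  C via C→c: +{c}
  S via S→c B: +{c}
  S via S→d A: +{d}
  S: {c,d}  A: {c}  B: {a,c}  C: {a,c}
round 2:
  C via C→S C: +{d}
  S: {c,d}  A: {c}  B: {a,c}  C: {a,c,d}
round 3: (stable)
  S: {c,d}  A: {c}  B: {a,c}  C: {a,c,d}

FOLLOW sets:
initialize: $ ∈ FOLLOW(S)
[1]
  C→S C: FOLLOW(S) ⊇ FIRST(C) = {a,c,d}; new: +{a,c,d}
  S→c B: FOLLOW(B) ⊇ FOLLOW(S) ⊇ {$,a,c,d}; new: +{$,a,c,d}
  S→d A: FOLLOW(A) ⊇ FOLLOW(S) ⊇ {$,a,c,d}; new: +{$,a,c,d}
  S→d C: FOLLOW(C) ⊇ FOLLOW(S) ⊇ {$,a,c,d}; new: +{$,a,c,d}
  FOLLOW(S)={$,a,c,d}  FOLLOW(A)={$,a,c,d}  FOLLOW(B)={$,a,c,d}  FOLLOW(C)={$,a,c,d}
[2] done
  FOLLOW(S)={$,a,c,d}  FOLLOW(A)={$,a,c,d}  FOLLOW(B)={$,a,c,d}  FOLLOW(C)={$,a,c,d}

FOLLOW(S) = ["$", "a", "c", "d"]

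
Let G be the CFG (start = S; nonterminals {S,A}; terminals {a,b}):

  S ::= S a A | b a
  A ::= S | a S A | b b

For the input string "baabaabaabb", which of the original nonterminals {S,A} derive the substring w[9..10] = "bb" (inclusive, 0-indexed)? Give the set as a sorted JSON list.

CNF form of G:
  S -> S X4 | T1 T0
  A -> S X2 | T0 X3 | T1 T0 | T1 T1
  T0 -> a
  T1 -> b
  X2 -> T0 A
  X3 -> S A
  X4 -> T0 A

CYK fill — only the sub-triangle for w[9..10]:
  T[9,9] 'b' = {T1}  orig:{}
  T[10,10] 'b' = {T1}  orig:{}
  T[9,10] 'bb' = {A}

Original NTs in T[9,10] deriving "bb": ["A"]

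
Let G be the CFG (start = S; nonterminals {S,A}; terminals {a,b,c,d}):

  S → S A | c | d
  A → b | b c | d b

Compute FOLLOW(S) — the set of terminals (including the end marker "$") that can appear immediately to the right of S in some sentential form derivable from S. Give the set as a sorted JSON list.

FIRST sets, iterate to fixpoint:
pass 1:
  A via A→b: +{b}
  A via A→d b: +{d}
  S via S→c: +{c}
  S via S→d: +{d}
  FIRST[S]={c,d}  FIRST[A]={b,d}
pass 2: (stable)
  FIRST[S]={c,d}  FIRST[A]={b,d}

FOLLOW iteration:
FOLLOW(S) := {$}
pass 1:
  S→S A: FOLLOW(S) ⊇ FIRST(A) = {b,d}; new: +{b,d}
  S→S A: FOLLOW(A) ⊇ FOLLOW(S) ⊇ {$,b,d}; new: +{$,b,d}
  FOLLOW(S)={$,b,d}  FOLLOW(A)={$,b,d}
pass 2: (stable)
  FOLLOW(S)={$,b,d}  FOLLOW(A)={$,b,d}

FOLLOW(S) = ["$", "b", "d"]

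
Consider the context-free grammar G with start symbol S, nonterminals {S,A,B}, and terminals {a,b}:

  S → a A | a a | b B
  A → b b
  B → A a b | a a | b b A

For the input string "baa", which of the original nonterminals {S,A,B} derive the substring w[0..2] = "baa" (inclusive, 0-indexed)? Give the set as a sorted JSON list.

Convert to CNF:
  S -> T0 B | T1 A | T1 T1
  A -> T0 T0
  B -> A X2 | T0 X3 | T1 T1
  T0 -> b
  T1 -> a
  X2 -> T1 T0
  X3 -> T0 A

CYK fill (cells [i..j] with 0 ≤ i ≤ j ≤ 2 only):
  T[0,0] 'b' = {T0}  orig:{}
  T[1,1] 'a' = {T1}  orig:{}
  T[2,2] 'a' = {T1}  orig:{}
  T[0,1] 'ba' = ∅
  T[1,2] 'aa' = {B,S}
  T[0,2] 'baa' = {S}

Original NTs in T[0,2] deriving "baa": ["S"]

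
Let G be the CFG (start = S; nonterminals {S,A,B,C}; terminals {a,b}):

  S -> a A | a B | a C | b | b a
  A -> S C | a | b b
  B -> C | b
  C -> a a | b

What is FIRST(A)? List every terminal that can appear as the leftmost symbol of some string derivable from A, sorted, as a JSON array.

FIRST sets, iterate to fixpoint:
pass 1:
  A via A→a: +{a}
  A via A→b b: +{b}
  B via B→b: +{b}
  C via C→a a: +{a}
  C via C→b: +{b}
  S via S→a A: +{a}
  S via S→b: +{b}
  FIRST(S)={a,b}  FIRST(A)={a,b}  FIRST(B)={b}  FIRST(C)={a,b}
pass 2:
  B via B→C: +{a}
  FIRST(S)={a,b}  FIRST(A)={a,b}  FIRST(B)={a,b}  FIRST(C)={a,b}
pass 3: done
  FIRST(S)={a,b}  FIRST(A)={a,b}  FIRST(B)={a,b}  FIRST(C)={a,b}

FIRST(A) = ["a", "b"]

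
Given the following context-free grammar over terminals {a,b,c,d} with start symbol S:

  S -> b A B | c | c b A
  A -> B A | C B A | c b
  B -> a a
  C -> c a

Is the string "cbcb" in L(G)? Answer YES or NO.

Convert to CNF:
  S -> T0 X5 | T1 X4 | c
  A -> B A | C X3 | T0 T1
  B -> T2 T2
  C -> T0 T2
  T0 -> c
  T1 -> b
  T2 -> a
  X3 -> B A
  X4 -> A B
  X5 -> T1 A

CYK table (by increasing span):
  cell(0,0) c: {S,T0}  orig:{S}
  cell(1,1) b: {T1}  orig:{}
  cell(2,2) c: {S,T0}  orig:{S}
  cell(3,3) b: {T1}  orig:{}
  cell(0,1) cb: {A}
  cell(1,2) bc: ∅
  cell(2,3) cb: {A}
  cell(0,2) cbc: ∅
  cell(1,3) bcb: {X5}  orig:{}
  cell(0,3) cbcb: {S}

S ∈ T[0,3] ⇒ YES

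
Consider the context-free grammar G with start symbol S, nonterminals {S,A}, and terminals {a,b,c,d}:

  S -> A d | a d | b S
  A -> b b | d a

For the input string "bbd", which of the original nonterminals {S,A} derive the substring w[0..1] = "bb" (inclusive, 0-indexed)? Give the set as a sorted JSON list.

CNF form of G:
  S -> A T1 | T0 S | T2 T1
  A -> T0 T0 | T1 T2
  T0 -> b
  T1 -> d
  T2 -> a

CYK table (by increasing span) — only the sub-triangle for w[0..1]:
  T[0,0] 'b' = {T0}  orig:{}
  T[1,1] 'b' = {T0}  orig:{}
  T[0,1] 'bb' = {A}

Original NTs in T[0,1] deriving "bb": ["A"]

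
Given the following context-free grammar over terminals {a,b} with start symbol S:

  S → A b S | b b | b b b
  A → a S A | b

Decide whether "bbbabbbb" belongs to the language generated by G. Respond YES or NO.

CNF form of G:
  S -> A X3 | T1 T1 | T1 X4
  A -> T0 X2 | b
  T0 -> a
  T1 -> b
  X2 -> S A
  X3 -> T1 S
  X4 -> T1 T1

Fill CYK table bottom-up:
  T[0,0] 'b' = {A,T1}  orig:{A}
  T[1,1] 'b' = {A,T1}  orig:{A}
  T[2,2] 'b' = {A,T1}  orig:{A}
  T[3,3] 'a' = {T0}  orig:{}
  T[4,4] 'b' = {A,T1}  orig:{A}
  T[5,5] 'b' = {A,T1}  orig:{A}
  T[6,6] 'b' = {A,T1}  orig:{A}
  T[7,7] 'b' = {A,T1}  orig:{A}
  T[0,1] 'bb' = {S,X4}  orig:{S}
  T[1,2] 'bb' = {S,X4}  orig:{S}
  T[2,3] 'ba' = ∅
  T[3,4] 'ab' = ∅
  T[4,5] 'bb' = {S,X4}  orig:{S}
  T[5,6] 'bb' = {S,X4}  orig:{S}
  T[6,7] 'bb' = {S,X4}  orig:{S}
  T[0,2] 'bbb' = {S,X2,X3}  orig:{S}
  T[1,3] 'bba' = ∅
  T[2,4] 'bab' = ∅
  T[3,5] 'abb' = ∅
  T[4,6] 'bbb' = {S,X2,X3}  orig:{S}
  T[5,7] 'bbb' = {S,X2,X3}  orig:{S}
  T[0,3] 'bbba' = ∅
  T[1,4] 'bbab' = ∅
  T[2,5] 'babb' = ∅
  T[3,6] 'abbb' = {A}
  T[4,7] 'bbbb' = {S,X2,X3}  orig:{S}
  T[0,4] 'bbbab' = ∅
  T[1,5] 'bbabb' = ∅
  T[2,6] 'babbb' = ∅
  T[3,7] 'abbbb' = {A}
  T[0,5] 'bbbabb' = ∅
  T[1,6] 'bbabbb' = {X2}  orig:{}
  T[2,7] 'babbbb' = ∅
  T[0,6] 'bbbabbb' = {X2}  orig:{}
  T[1,7] 'bbabbbb' = {X2}  orig:{}
  T[0,7] 'bbbabbbb' = {X2}  orig:{}

S ∉ T[0,7] ⇒ NO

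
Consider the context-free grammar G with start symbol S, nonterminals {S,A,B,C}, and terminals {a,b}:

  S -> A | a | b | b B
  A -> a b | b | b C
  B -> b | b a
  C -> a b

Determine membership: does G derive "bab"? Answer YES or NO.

Convert to CNF:
  S -> T0 T1 | T1 B | T1 C | a | b
  A -> T0 T1 | T1 C | b
  B -> T1 T0 | b
  C -> T0 T1
  T0 -> a
  T1 -> b

Fill CYK table bottom-up:
  T[0,0] 'b' = {A,B,S,T1}  orig:{A,B,S}
  T[1,1] 'a' = {S,T0}  orig:{S}
  T[2,2] 'b' = {A,B,S,T1}  orig:{A,B,S}
  T[0,1] 'ba' = {B}
  T[1,2] 'ab' = {A,C,S}
  T[0,2] 'bab' = {A,S}

S ∈ T[0,2] ⇒ YES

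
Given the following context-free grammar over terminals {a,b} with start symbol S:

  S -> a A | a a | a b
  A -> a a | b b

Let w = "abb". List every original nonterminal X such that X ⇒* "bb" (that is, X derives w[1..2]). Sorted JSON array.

Convert to CNF:
  S -> T0 A | T0 T0 | T0 T1
  A -> T0 T0 | T1 T1
  T0 -> a
  T1 -> b

CYK table (by increasing span), restricted to cells inside w[1..2]:
  T[1,1] 'b' = {T1}  orig:{}
  T[2,2] 'b' = {T1}  orig:{}
  T[1,2] 'bb' = {A}

Original NTs in T[1,2] deriving "bb": ["A"]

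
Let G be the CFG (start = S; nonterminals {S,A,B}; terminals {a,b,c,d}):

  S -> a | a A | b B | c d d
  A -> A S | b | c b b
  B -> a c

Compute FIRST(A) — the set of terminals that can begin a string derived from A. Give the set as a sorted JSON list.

FIRST sets, iterate to fixpoint:
[1]
  A via A→b: +{b}
  A via A→c b b: +{c}
  B via B→a c: +{a}
  S via S→a: +{a}
  S via S→b B: +{b}
  S via S→c d d: +{c}
  FIRST(S)={a,b,c}  FIRST(A)={b,c}  FIRST(B)={a}
[2] done
  FIRST(S)={a,b,c}  FIRST(A)={b,c}  FIRST(B)={a}

FIRST(A) = ["b", "c"]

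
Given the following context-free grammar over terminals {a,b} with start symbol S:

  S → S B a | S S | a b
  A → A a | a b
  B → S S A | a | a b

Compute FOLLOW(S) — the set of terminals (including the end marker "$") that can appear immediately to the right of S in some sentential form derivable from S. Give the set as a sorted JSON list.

Compute FIRST by fixpoint:
round 1:
  A via A→a b: +{a}
  B via B→a: +{a}
  S via S→a b: +{a}
  FIRST[S]={a}  FIRST[A]={a}  FIRST[B]={a}
round 2: done
  FIRST[S]={a}  FIRST[A]={a}  FIRST[B]={a}

FOLLOW iteration:
initialize: $ ∈ FOLLOW(S)
round 1:
  A→A a: FOLLOW(A) ⊇ FIRST(a) = {a}; new: +{a}
  B→S S A: FOLLOW(S) ⊇ FIRST(S) = {a}; new: +{a}
  S→S B a: FOLLOW(B) ⊇ FIRST(a) = {a}; new: +{a}
  S: {$,a}  A: {a}  B: {a}
round 2: — fixpoint
  S: {$,a}  A: {a}  B: {a}

FOLLOW(S) = ["$", "a"]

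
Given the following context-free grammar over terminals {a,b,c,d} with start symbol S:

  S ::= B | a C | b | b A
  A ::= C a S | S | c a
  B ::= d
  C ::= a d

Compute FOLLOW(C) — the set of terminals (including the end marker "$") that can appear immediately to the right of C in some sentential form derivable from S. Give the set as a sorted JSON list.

FIRST sets, iterate to fixpoint:
pass 1:
  A via A→c a: +{c}
  B via B→d: +{d}
  C via C→a d: +{a}
  S via S→B: +{d}
  S via S→a C: +{a}
  S via S→b: +{b}
  S: {a,b,d}  A: {c}  B: {d}  C: {a}
pass 2:
  A via A→C a S: +{a}
  A via A→S: +{b,d}
  S: {a,b,d}  A: {a,b,c,d}  B: {d}  C: {a}
pass 3: (stable)
  S: {a,b,d}  A: {a,b,c,d}  B: {d}  C: {a}

FOLLOW iteration:
seed FOLLOW(S) with $
round 1:
  A→C a S: FOLLOW(C) ⊇ FIRST(a) = {a}; new: +{a}
  S→B: FOLLOW(B) ⊇ FOLLOW(S) ⊇ {$}; new: +{$}
  S→a C: FOLLOW(C) ⊇ FOLLOW(S) ⊇ {$}; new: +{$}
  S→b A: FOLLOW(A) ⊇ FOLLOW(S) ⊇ {$}; new: +{$}
  FOLLOW(S)={$}  FOLLOW(A)={$}  FOLLOW(B)={$}  FOLLOW(C)={$,a}
round 2: — fixpoint
  FOLLOW(S)={$}  FOLLOW(A)={$}  FOLLOW(B)={$}  FOLLOW(C)={$,a}

FOLLOW(C) = ["$", "a"]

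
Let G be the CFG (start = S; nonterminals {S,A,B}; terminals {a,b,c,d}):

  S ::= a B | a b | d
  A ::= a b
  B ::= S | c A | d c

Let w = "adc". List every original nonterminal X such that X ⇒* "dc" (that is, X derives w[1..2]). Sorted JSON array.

Convert to CNF:
  S -> T0 B | T0 T1 | d
  A -> T0 T1
  B -> T0 B | T0 T1 | T2 A | T3 T2 | d
  T0 -> a
  T1 -> b
  T2 -> c
  T3 -> d

Fill CYK table bottom-up (cells [i..j] with 1 ≤ i ≤ j ≤ 2 only):
  [1..1]={B,S,T3}  "d"  orig:{B,S}
  [2..2]={T2}  "c"  orig:{}
  [1..2]={B}  "dc"

Original NTs in T[1,2] deriving "dc": ["B"]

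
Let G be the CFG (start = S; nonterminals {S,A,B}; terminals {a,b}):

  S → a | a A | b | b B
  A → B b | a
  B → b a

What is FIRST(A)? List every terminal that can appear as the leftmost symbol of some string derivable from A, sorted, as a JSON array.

FIRST sets, iterate to fixpoint:
round 1:
  A via A→a: +{a}
  B via B→b a: +{b}
  S via S→a: +{a}
  S via S→b: +{b}
  S: {a,b}  A: {a}  B: {b}
round 2:
  A via A→B b: +{b}
  S: {a,b}  A: {a,b}  B: {b}
round 3: done
  S: {a,b}  A: {a,b}  B: {b}

FIRST(A) = ["a", "b"]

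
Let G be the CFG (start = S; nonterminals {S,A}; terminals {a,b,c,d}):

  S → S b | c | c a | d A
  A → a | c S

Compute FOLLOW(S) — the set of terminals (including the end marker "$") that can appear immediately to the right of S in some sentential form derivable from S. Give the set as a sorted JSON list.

FIRST sets, iterate to fixpoint:
iter 1:
  A via A→a: +{a}
  A via A→c S: +{c}
  S via S→c: +{c}
  S via S→d A: +{d}
  FIRST[S]={c,d}  FIRST[A]={a,c}
iter 2: — fixpoint
  FIRST[S]={c,d}  FIRST[A]={a,c}

Compute FOLLOW by fixpoint:
initialize: $ ∈ FOLLOW(S)
iter 1:
  S→S b: FOLLOW(S) ⊇ FIRST(b) = {b}; new: +{b}
  S→d A: FOLLOW(A) ⊇ FOLLOW(S) ⊇ {$,b}; new: +{$,b}
  S: {$,b}  A: {$,b}
iter 2: (no change)
  S: {$,b}  A: {$,b}

FOLLOW(S) = ["$", "b"]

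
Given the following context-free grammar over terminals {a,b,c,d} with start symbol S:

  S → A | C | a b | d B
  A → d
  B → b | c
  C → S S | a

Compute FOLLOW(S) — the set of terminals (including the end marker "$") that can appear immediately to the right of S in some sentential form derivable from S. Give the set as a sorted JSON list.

FIRST sets, iterate to fixpoint:
[1]
  A via A→d: +{d}
  B via B→b: +{b}
  B via B→c: +{c}
  C via C→a: +{a}
  S via S→A: +{d}
  S via S→C: +{a}
  FIRST(S)={a,d}  FIRST(A)={d}  FIRST(B)={b,c}  FIRST(C)={a}
[2]
  C via C→S S: +{d}
  FIRST(S)={a,d}  FIRST(A)={d}  FIRST(B)={b,c}  FIRST(C)={a,d}
[3] (stable)
  FIRST(S)={a,d}  FIRST(A)={d}  FIRST(B)={b,c}  FIRST(C)={a,d}

FOLLOW iteration:
initialize: $ ∈ FOLLOW(S)
pass 1:
  C→S S: FOLLOW(S) ⊇ FIRST(S) = {a,d}; new: +{a,d}
  S→A: FOLLOW(A) ⊇ FOLLOW(S) ⊇ {$,a,d}; new: +{$,a,d}
  S→C: FOLLOW(C) ⊇ FOLLOW(S) ⊇ {$,a,d}; new: +{$,a,d}
  S→d B: FOLLOW(B) ⊇ FOLLOW(S) ⊇ {$,a,d}; new: +{$,a,d}
  S: {$,a,d}  A: {$,a,d}  B: {$,a,d}  C: {$,a,d}
pass 2: (no change)
  S: {$,a,d}  A: {$,a,d}  B: {$,a,d}  C: {$,a,d}

FOLLOW(S) = ["$", "a", "d"]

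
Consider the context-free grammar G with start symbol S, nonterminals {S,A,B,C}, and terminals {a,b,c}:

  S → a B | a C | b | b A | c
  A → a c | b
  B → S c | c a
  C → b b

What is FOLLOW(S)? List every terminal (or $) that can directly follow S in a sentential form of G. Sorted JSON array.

Compute FIRST by fixpoint:
pass 1:
  A via A→a c: +{a}
  A via A→b: +{b}
  B via B→c a: +{c}
  C via C→b b: +{b}
  S via S→a B: +{a}
  S via S→b: +{b}
  S via S→c: +{c}
  FIRST[S]={a,b,c}  FIRST[A]={a,b}  FIRST[B]={c}  FIRST[C]={b}
pass 2:
  B via B→S c: +{a,b}
  FIRST[S]={a,b,c}  FIRST[A]={a,b}  FIRST[B]={a,b,c}  FIRST[C]={b}
pass 3: (no change)
  FIRST[S]={a,b,c}  FIRST[A]={a,b}  FIRST[B]={a,b,c}  FIRST[C]={b}

FOLLOW iteration:
seed FOLLOW(S) with $
[1]
  B→S c: FOLLOW(S) ⊇ FIRST(c) = {c}; new: +{c}
  S→a B: FOLLOW(B) ⊇ FOLLOW(S) ⊇ {$,c}; new: +{$,c}
  S→a C: FOLLOW(C) ⊇ FOLLOW(S) ⊇ {$,c}; new: +{$,c}
  S→b A: FOLLOW(A) ⊇ FOLLOW(S) ⊇ {$,c}; new: +{$,c}
  S: {$,c}  A: {$,c}  B: {$,c}  C: {$,c}
[2] (stable)
  S: {$,c}  A: {$,c}  B: {$,c}  C: {$,c}

FOLLOW(S) = ["$", "c"]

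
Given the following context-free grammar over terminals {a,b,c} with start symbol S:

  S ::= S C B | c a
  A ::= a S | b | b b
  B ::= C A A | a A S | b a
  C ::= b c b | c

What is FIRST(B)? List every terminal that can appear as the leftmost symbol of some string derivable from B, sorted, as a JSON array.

FIRST sets, iterate to fixpoint:
pass 1:
  A via A→a S: +{a}
  A via A→b: +{b}
  B via B→a A S: +{a}
  B via B→b a: +{b}
  C via C→b c b: +{b}
  C via C→c: +{c}
  S via S→c a: +{c}
  FIRST[S]={c}  FIRST[A]={a,b}  FIRST[B]={a,b}  FIRST[C]={b,c}
pass 2:
  B via B→C A A: +{c}
  FIRST[S]={c}  FIRST[A]={a,b}  FIRST[B]={a,b,c}  FIRST[C]={b,c}
pass 3: done
  FIRST[S]={c}  FIRST[A]={a,b}  FIRST[B]={a,b,c}  FIRST[C]={b,c}

FIRST(B) = ["a", "b", "c"]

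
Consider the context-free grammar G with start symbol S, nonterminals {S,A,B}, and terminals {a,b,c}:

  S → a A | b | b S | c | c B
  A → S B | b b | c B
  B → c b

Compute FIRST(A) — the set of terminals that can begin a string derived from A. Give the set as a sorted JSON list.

FIRST iteration:
round 1:
  A via A→b b: +{b}
  A via A→c B: +{c}
  B via B→c b: +{c}
  S via S→a A: +{a}
  S via S→b: +{b}
  S via S→c: +{c}
  S: {a,b,c}  A: {b,c}  B: {c}
round 2:
  A via A→S B: +{a}
  S: {a,b,c}  A: {a,b,c}  B: {c}
round 3: (stable)
  S: {a,b,c}  A: {a,b,c}  B: {c}

FIRST(A) = ["a", "b", "c"]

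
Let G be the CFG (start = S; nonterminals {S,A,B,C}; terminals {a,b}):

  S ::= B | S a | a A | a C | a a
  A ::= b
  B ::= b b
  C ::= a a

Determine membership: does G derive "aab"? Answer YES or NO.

Convert to CNF:
  S -> S T1 | T0 T0 | T1 A | T1 C | T1 T1
  A -> b
  B -> T0 T0
  C -> T1 T1
  T0 -> b
  T1 -> a

CYK table (by increasing span):
  T[0,0] 'a' = {T1}  orig:{}
  T[1,1] 'a' = {T1}  orig:{}
  T[2,2] 'b' = {A,T0}  orig:{A}
  T[0,1] 'aa' = {C,S}
  T[1,2] 'ab' = {S}
  T[0,2] 'aab' = ∅

S ∉ T[0,2] ⇒ NO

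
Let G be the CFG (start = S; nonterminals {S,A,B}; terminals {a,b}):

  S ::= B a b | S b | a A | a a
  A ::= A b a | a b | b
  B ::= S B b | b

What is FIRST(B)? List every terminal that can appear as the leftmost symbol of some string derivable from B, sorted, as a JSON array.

FIRST iteration:
iter 1:
  A via A→a b: +{a}
  A via A→b: +{b}
  B via B→b: +{b}
  S via S→B a b: +{b}
  S via S→a A: +{a}
  FIRST(S)={a,b}  FIRST(A)={a,b}  FIRST(B)={b}
iter 2:
  B via B→S B b: +{a}
  FIRST(S)={a,b}  FIRST(A)={a,b}  FIRST(B)={a,b}
iter 3: — fixpoint
  FIRST(S)={a,b}  FIRST(A)={a,b}  FIRST(B)={a,b}

FIRST(B) = ["a", "b"]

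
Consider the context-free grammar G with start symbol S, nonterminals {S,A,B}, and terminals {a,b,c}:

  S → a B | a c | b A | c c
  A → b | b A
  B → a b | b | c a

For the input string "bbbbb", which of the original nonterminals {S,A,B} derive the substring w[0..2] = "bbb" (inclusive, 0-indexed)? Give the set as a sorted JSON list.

CNF form of G:
  S -> T0 A | T1 B | T1 T2 | T2 T2
  A -> T0 A | b
  B -> T1 T0 | T2 T1 | b
  T0 -> b
  T1 -> a
  T2 -> c

Fill CYK table bottom-up — only the sub-triangle for w[0..2]:
  cell(0,0) b: {A,B,T0}  orig:{A,B}
  cell(1,1) b: {A,B,T0}  orig:{A,B}
  cell(2,2) b: {A,B,T0}  orig:{A,B}
  cell(0,1) bb: {A,S}
  cell(1,2) bb: {A,S}
  cell(0,2) bbb: {A,S}

Original NTs in T[0,2] deriving "bbb": ["A", "S"]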